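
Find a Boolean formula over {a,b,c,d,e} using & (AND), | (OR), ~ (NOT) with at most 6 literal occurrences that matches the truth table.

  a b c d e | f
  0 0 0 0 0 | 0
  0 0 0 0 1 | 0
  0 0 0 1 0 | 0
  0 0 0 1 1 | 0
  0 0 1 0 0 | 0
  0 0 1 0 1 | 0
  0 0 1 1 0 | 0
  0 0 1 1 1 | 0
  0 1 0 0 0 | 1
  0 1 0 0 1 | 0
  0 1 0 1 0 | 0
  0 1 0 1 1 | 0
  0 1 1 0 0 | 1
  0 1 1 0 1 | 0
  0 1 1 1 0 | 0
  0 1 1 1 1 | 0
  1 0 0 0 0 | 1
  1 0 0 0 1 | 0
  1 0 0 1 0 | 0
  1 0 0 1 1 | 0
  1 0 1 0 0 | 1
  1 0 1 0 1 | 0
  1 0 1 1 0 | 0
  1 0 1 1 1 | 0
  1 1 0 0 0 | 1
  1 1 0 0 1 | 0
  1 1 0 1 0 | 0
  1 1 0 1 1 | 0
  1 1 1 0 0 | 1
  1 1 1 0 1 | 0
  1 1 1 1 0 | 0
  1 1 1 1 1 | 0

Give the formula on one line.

  ~d = 11001100110011001100110011001100
  ~e = 10101010101010101010101010101010
  (a | b) = 00000000111111111111111111111111
  (~e & (a | b)) = 00000000101010101010101010101010
  (~d & (~e & (a | b))) = 00000000100010001000100010001000

(~d & (~e & (a | b)))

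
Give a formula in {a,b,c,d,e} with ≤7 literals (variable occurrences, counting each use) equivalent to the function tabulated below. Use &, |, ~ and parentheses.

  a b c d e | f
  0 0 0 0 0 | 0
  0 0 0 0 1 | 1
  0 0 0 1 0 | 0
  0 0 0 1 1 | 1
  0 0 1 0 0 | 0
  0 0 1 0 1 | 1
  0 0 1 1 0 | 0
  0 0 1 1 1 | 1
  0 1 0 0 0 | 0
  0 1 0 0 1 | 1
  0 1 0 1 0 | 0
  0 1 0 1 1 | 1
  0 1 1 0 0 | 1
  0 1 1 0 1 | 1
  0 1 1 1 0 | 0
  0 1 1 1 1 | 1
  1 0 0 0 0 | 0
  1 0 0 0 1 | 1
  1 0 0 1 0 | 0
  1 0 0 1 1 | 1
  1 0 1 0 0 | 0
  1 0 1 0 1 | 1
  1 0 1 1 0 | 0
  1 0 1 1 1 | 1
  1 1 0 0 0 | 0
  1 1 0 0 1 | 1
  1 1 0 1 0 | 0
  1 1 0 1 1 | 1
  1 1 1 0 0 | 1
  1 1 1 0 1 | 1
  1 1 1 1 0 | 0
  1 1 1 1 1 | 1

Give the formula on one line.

(e | (c & (~c | (b & ~d))))

  ~c = 11110000111100001111000011110000
  ~d = 11001100110011001100110011001100
  (b & ~d) = 00000000110011000000000011001100
  (~c | (b & ~d)) = 11110000111111001111000011111100
  (c & (~c | (b & ~d))) = 00000000000011000000000000001100
  (e | (c & (~c | (b & ~d)))) = 01010101010111010101010101011101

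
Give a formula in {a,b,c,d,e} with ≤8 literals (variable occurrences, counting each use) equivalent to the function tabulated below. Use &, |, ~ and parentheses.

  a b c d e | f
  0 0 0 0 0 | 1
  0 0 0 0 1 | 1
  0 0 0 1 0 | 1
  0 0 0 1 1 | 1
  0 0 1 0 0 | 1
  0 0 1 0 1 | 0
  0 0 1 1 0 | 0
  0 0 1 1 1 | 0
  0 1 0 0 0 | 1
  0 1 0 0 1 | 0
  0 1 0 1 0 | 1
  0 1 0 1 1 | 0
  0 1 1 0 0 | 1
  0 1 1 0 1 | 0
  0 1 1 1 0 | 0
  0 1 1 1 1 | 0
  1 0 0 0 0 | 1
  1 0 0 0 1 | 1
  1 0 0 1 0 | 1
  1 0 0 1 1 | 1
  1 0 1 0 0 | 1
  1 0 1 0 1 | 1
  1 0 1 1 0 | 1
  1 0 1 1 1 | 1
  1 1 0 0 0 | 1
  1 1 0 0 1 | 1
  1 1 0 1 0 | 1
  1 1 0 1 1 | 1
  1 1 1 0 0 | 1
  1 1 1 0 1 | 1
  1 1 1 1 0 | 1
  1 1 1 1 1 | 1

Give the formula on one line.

(((~a | c) & (((~b | ~e) & ~c) | (~d & ~e))) | a)

  ~a = 11111111111111110000000000000000
  (~a | c) = 11111111111111110000111100001111
  ~b = 11111111000000001111111100000000
  ~e = 10101010101010101010101010101010
  (~b | ~e) = 11111111101010101111111110101010
  ~c = 11110000111100001111000011110000
  ((~b | ~e) & ~c) = 11110000101000001111000010100000
  ~d = 11001100110011001100110011001100
  (~d & ~e) = 10001000100010001000100010001000
  (((~b | ~e) & ~c) | (~d & ~e)) = 11111000101010001111100010101000
  ((~a | c) & (((~b | ~e) & ~c) | (~d & ~e))) = 11111000101010000000100000001000
  (((~a | c) & (((~b | ~e) & ~c) | (~d & ~e))) | a) = 11111000101010001111111111111111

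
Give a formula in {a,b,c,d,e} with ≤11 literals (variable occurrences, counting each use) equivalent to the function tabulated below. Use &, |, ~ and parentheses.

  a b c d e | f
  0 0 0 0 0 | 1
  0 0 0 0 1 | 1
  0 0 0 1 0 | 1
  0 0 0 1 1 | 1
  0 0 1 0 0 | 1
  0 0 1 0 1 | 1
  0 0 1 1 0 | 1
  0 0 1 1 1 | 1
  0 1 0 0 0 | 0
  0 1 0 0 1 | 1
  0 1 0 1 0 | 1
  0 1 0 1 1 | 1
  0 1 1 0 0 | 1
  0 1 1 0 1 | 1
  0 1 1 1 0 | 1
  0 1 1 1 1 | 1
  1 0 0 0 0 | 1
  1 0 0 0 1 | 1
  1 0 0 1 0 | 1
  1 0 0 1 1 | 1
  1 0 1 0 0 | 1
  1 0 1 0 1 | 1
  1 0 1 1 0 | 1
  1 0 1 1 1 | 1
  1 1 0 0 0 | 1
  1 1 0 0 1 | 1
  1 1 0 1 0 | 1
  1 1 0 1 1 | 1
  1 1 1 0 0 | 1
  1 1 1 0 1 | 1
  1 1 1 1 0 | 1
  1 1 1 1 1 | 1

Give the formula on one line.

  ~e = 10101010101010101010101010101010
  (d | e) = 01110111011101110111011101110111
  (a | (d | e)) = 01110111011101111111111111111111
  (~e & (a | (d | e))) = 00100010001000101010101010101010
  (c | e) = 01011111010111110101111101011111
  ((c | e) | a) = 01011111010111111111111111111111
  ~b = 11111111000000001111111100000000
  (((c | e) | a) | ~b) = 11111111010111111111111111111111
  ((~e & (a | (d | e))) | (((c | e) | a) | ~b)) = 11111111011111111111111111111111

((~e & (a | (d | e))) | (((c | e) | a) | ~b))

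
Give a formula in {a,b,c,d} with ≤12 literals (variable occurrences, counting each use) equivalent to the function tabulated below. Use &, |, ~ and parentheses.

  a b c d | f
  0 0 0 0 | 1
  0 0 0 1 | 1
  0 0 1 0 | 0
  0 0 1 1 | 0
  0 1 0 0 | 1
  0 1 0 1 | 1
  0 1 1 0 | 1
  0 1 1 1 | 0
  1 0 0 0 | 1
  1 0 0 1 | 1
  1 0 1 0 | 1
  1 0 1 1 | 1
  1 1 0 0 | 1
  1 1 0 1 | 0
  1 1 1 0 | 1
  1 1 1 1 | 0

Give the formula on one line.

((~d & ((c & a) | b)) | ((~a & ~c) | (a & (~a | ~b))))

  ~d = 1010101010101010
  (c & a) = 0000000000110011
  ((c & a) | b) = 0000111100111111
  (~d & ((c & a) | b)) = 0000101000101010
  ~a = 1111111100000000
  ~c = 1100110011001100
  (~a & ~c) = 1100110000000000
  ~b = 1111000011110000
  (~a | ~b) = 1111111111110000
  (a & (~a | ~b)) = 0000000011110000
  ((~a & ~c) | (a & (~a | ~b))) = 1100110011110000
  ((~d & ((c & a) | b)) | ((~a & ~c) | (a & (~a | ~b)))) = 1100111011111010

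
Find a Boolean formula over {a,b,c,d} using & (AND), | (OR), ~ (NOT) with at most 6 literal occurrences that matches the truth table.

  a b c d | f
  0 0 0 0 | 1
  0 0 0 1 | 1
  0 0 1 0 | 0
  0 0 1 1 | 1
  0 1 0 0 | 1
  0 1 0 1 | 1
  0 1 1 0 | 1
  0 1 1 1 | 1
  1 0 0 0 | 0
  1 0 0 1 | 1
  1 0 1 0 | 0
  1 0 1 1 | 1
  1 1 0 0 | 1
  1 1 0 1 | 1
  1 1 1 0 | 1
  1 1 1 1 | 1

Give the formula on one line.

  ~a = 1111111100000000
  ~c = 1100110011001100
  (~a & ~c) = 1100110000000000
  (b | d) = 0101111101011111
  ((~a & ~c) | (b | d)) = 1101111101011111

((~a & ~c) | (b | d))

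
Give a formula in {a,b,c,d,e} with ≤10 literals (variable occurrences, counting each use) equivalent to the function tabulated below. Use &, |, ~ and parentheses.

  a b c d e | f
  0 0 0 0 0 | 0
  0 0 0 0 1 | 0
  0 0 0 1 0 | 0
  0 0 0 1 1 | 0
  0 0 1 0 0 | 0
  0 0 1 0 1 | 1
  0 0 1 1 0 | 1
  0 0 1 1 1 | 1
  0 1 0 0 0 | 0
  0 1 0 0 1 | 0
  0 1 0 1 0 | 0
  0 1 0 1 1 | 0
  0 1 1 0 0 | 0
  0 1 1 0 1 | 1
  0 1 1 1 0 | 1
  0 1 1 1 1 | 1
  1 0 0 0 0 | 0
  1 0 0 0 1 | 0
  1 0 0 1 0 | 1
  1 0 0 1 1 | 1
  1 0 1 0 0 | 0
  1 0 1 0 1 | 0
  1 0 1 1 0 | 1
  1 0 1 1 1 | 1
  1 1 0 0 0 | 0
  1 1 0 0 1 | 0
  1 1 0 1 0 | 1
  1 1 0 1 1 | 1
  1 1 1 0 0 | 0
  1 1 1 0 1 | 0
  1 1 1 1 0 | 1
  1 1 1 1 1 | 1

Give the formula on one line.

(((a & d) | ((((~a | ~e) | ~c) | d) & c)) & (d | e))

  (a & d) = 00000000000000000011001100110011
  ~a = 11111111111111110000000000000000
  ~e = 10101010101010101010101010101010
  (~a | ~e) = 11111111111111111010101010101010
  ~c = 11110000111100001111000011110000
  ((~a | ~e) | ~c) = 11111111111111111111101011111010
  (((~a | ~e) | ~c) | d) = 11111111111111111111101111111011
  ((((~a | ~e) | ~c) | d) & c) = 00001111000011110000101100001011
  ((a & d) | ((((~a | ~e) | ~c) | d) & c)) = 00001111000011110011101100111011
  (d | e) = 01110111011101110111011101110111
  (((a & d) | ((((~a | ~e) | ~c) | d) & c)) & (d | e)) = 00000111000001110011001100110011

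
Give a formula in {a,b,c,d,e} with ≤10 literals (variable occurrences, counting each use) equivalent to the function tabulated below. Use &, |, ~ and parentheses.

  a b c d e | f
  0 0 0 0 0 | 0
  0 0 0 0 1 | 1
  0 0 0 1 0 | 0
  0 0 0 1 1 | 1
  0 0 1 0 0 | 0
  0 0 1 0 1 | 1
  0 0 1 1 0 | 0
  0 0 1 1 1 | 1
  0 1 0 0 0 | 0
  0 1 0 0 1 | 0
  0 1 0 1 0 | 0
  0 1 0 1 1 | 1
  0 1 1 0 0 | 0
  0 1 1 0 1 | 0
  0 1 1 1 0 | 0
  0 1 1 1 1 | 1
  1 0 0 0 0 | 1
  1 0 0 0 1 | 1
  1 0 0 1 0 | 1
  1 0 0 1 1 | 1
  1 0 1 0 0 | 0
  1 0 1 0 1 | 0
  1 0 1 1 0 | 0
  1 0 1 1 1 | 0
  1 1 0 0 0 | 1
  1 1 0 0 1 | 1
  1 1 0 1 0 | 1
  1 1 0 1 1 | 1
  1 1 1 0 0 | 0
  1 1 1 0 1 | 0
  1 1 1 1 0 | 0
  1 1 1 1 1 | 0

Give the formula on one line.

(((e | ~c) & ((~c & a) | ~a)) & (a | ((d | ~b) & e)))

  ~c = 11110000111100001111000011110000
  (e | ~c) = 11110101111101011111010111110101
  (~c & a) = 00000000000000001111000011110000
  ~a = 11111111111111110000000000000000
  ((~c & a) | ~a) = 11111111111111111111000011110000
  ((e | ~c) & ((~c & a) | ~a)) = 11110101111101011111000011110000
  ~b = 11111111000000001111111100000000
  (d | ~b) = 11111111001100111111111100110011
  ((d | ~b) & e) = 01010101000100010101010100010001
  (a | ((d | ~b) & e)) = 01010101000100011111111111111111
  (((e | ~c) & ((~c & a) | ~a)) & (a | ((d | ~b) & e))) = 01010101000100011111000011110000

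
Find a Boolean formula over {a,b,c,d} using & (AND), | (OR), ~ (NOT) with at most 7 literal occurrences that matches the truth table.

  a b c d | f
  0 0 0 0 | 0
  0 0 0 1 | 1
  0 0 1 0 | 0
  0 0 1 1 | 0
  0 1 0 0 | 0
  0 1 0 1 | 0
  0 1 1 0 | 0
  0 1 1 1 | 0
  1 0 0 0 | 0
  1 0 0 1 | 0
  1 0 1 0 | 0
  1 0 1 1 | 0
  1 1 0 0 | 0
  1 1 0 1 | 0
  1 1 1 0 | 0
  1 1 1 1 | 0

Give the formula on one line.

((~a & d) & ((~c & ~b) & ~a))

  ~a = 1111111100000000
  (~a & d) = 0101010100000000
  ~c = 1100110011001100
  ~b = 1111000011110000
  (~c & ~b) = 1100000011000000
  ((~c & ~b) & ~a) = 1100000000000000
  ((~a & d) & ((~c & ~b) & ~a)) = 0100000000000000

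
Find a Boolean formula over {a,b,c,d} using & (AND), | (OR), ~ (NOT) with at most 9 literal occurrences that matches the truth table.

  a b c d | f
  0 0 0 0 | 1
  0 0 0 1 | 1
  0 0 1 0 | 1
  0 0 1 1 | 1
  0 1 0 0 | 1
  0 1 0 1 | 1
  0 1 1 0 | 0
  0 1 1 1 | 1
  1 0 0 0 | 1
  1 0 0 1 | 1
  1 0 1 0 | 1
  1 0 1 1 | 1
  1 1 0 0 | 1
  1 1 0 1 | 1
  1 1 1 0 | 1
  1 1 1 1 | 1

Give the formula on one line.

  ~a = 1111111100000000
  ~d = 1010101010101010
  ~b = 1111000011110000
  (~d & ~b) = 1010000010100000
  (~a & (~d & ~b)) = 1010000000000000
  ~c = 1100110011001100
  (b & ~c) = 0000110000001100
  ((b & ~c) | a) = 0000110011111111
  ((~a & (~d & ~b)) | ((b & ~c) | a)) = 1010110011111111
  (((~a & (~d & ~b)) | ((b & ~c) | a)) | d) = 1111110111111111

(((~a & (~d & ~b)) | ((b & ~c) | a)) | d)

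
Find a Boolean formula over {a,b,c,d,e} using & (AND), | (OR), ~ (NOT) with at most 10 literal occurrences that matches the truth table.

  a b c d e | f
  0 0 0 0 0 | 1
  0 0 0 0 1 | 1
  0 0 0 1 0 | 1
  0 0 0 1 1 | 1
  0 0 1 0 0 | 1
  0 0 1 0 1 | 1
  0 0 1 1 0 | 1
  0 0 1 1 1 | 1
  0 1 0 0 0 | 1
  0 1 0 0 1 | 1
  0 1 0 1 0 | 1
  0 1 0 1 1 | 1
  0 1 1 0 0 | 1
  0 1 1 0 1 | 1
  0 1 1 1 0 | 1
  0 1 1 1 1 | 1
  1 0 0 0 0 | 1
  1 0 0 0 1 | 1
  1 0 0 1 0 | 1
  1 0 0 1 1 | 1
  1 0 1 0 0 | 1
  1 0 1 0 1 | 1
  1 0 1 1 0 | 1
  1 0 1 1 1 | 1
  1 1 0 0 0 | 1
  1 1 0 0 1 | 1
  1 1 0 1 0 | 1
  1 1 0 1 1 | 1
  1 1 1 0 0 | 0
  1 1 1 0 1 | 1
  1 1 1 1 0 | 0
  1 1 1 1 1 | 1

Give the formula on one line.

  ~c = 11110000111100001111000011110000
  (~c | d) = 11110011111100111111001111110011
  ~b = 11111111000000001111111100000000
  (~b | ~c) = 11111111111100001111111111110000
  ((~c | d) & (~b | ~c)) = 11110011111100001111001111110000
  ~a = 11111111111111110000000000000000
  (~b | ~a) = 11111111111111111111111100000000
  (e | (~b | ~a)) = 11111111111111111111111101010101
  (((~c | d) & (~b | ~c)) | (e | (~b | ~a))) = 11111111111111111111111111110101

(((~c | d) & (~b | ~c)) | (e | (~b | ~a)))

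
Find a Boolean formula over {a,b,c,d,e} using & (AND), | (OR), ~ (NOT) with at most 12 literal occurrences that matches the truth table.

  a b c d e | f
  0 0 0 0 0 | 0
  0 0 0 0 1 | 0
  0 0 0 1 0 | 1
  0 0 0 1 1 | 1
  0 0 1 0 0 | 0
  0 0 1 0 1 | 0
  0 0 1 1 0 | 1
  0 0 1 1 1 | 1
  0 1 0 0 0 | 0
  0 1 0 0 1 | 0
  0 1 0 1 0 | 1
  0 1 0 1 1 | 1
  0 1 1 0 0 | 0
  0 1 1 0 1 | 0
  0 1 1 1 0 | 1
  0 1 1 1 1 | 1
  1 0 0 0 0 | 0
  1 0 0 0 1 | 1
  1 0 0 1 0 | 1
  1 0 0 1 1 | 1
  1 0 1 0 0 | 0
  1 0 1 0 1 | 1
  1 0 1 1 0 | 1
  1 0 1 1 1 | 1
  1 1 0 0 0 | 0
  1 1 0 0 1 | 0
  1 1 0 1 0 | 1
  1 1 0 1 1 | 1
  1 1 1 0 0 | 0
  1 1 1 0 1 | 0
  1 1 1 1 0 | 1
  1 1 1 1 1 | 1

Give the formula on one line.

(((d & (~e | b)) | (e & ~b)) & (((~a | ~d) & d) | a))

  ~e = 10101010101010101010101010101010
  (~e | b) = 10101010111111111010101011111111
  (d & (~e | b)) = 00100010001100110010001000110011
  ~b = 11111111000000001111111100000000
  (e & ~b) = 01010101000000000101010100000000
  ((d & (~e | b)) | (e & ~b)) = 01110111001100110111011100110011
  ~a = 11111111111111110000000000000000
  ~d = 11001100110011001100110011001100
  (~a | ~d) = 11111111111111111100110011001100
  ((~a | ~d) & d) = 00110011001100110000000000000000
  (((~a | ~d) & d) | a) = 00110011001100111111111111111111
  (((d & (~e | b)) | (e & ~b)) & (((~a | ~d) & d) | a)) = 00110011001100110111011100110011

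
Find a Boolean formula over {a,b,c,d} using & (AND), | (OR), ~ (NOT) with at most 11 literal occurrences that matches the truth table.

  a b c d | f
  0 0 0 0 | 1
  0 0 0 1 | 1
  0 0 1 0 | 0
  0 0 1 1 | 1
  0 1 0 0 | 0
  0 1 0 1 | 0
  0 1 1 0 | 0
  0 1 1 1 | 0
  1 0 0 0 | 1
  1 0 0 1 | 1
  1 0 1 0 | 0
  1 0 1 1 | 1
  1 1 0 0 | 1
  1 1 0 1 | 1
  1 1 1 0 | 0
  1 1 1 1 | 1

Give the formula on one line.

((((c & d) | ~c) & ((a & d) | ~b)) | (~c & a))

  (c & d) = 0001000100010001
  ~c = 1100110011001100
  ((c & d) | ~c) = 1101110111011101
  (a & d) = 0000000001010101
  ~b = 1111000011110000
  ((a & d) | ~b) = 1111000011110101
  (((c & d) | ~c) & ((a & d) | ~b)) = 1101000011010101
  (~c & a) = 0000000011001100
  ((((c & d) | ~c) & ((a & d) | ~b)) | (~c & a)) = 1101000011011101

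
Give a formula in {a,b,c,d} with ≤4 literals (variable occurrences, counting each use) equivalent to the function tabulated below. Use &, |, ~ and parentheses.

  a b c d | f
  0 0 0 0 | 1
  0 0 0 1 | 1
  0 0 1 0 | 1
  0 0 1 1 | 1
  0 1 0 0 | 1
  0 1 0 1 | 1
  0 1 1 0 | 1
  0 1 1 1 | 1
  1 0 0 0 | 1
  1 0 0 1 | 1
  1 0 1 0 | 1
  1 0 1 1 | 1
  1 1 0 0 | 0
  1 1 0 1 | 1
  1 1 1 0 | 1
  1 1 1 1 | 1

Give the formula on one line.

  ~a = 1111111100000000
  (d | ~a) = 1111111101010101
  ~b = 1111000011110000
  ((d | ~a) | ~b) = 1111111111110101
  (c | ((d | ~a) | ~b)) = 1111111111110111

(c | ((d | ~a) | ~b))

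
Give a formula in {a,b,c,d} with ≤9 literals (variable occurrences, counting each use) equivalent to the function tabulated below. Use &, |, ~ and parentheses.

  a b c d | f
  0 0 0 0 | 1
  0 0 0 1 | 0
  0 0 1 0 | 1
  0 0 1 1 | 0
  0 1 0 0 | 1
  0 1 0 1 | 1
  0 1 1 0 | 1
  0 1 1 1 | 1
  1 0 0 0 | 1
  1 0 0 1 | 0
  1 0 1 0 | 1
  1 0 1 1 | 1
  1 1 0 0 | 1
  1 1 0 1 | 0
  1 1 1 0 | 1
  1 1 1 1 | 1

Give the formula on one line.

  ~d = 1010101010101010
  (c & a) = 0000000000110011
  (~d | (c & a)) = 1010101010111011
  ~a = 1111111100000000
  (~a & b) = 0000111100000000
  (d & (~a & b)) = 0000010100000000
  ((~d | (c & a)) | (d & (~a & b))) = 1010111110111011

((~d | (c & a)) | (d & (~a & b)))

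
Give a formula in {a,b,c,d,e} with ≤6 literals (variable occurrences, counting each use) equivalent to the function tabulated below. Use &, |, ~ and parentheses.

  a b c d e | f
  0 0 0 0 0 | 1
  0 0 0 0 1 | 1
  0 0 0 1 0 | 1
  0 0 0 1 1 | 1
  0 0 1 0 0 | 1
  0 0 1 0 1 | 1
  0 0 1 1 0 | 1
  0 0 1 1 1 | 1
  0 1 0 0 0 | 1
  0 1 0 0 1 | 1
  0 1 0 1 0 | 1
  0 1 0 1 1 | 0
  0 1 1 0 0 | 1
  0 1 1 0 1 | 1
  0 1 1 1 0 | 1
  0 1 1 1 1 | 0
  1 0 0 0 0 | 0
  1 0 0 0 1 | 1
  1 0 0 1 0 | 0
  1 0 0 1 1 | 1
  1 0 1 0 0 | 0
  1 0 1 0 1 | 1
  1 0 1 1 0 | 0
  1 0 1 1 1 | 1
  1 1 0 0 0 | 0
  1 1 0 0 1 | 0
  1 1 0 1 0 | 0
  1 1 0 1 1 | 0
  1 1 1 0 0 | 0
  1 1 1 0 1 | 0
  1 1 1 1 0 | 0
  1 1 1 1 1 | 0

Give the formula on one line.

  ~a = 11111111111111110000000000000000
  ~e = 10101010101010101010101010101010
  (~a & ~e) = 10101010101010100000000000000000
  ~b = 11111111000000001111111100000000
  (e & ~b) = 01010101000000000101010100000000
  ~d = 11001100110011001100110011001100
  (~d & ~a) = 11001100110011000000000000000000
  ((e & ~b) | (~d & ~a)) = 11011101110011000101010100000000
  ((~a & ~e) | ((e & ~b) | (~d & ~a))) = 11111111111011100101010100000000

((~a & ~e) | ((e & ~b) | (~d & ~a)))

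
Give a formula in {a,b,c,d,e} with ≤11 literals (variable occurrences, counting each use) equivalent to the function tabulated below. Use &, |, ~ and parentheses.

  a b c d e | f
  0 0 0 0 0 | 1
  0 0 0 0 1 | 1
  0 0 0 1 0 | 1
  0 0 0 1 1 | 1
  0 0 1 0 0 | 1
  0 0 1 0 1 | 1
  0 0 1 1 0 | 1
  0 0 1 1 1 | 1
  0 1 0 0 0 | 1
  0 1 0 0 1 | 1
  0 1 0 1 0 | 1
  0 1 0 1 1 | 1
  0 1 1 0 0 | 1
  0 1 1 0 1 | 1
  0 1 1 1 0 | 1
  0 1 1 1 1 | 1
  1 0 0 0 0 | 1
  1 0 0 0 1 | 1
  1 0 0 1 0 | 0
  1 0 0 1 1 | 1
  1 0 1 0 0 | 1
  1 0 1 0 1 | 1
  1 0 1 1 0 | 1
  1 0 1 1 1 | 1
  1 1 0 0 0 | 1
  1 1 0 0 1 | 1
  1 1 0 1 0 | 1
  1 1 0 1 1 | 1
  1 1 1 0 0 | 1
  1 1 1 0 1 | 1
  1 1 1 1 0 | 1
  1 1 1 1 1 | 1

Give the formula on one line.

((((((c | ~d) | ~b) & ~a) | (~d | c)) | e) | b)

  ~d = 11001100110011001100110011001100
  (c | ~d) = 11001111110011111100111111001111
  ~b = 11111111000000001111111100000000
  ((c | ~d) | ~b) = 11111111110011111111111111001111
  ~a = 11111111111111110000000000000000
  (((c | ~d) | ~b) & ~a) = 11111111110011110000000000000000
  (~d | c) = 11001111110011111100111111001111
  ((((c | ~d) | ~b) & ~a) | (~d | c)) = 11111111110011111100111111001111
  (((((c | ~d) | ~b) & ~a) | (~d | c)) | e) = 11111111110111111101111111011111
  ((((((c | ~d) | ~b) & ~a) | (~d | c)) | e) | b) = 11111111111111111101111111111111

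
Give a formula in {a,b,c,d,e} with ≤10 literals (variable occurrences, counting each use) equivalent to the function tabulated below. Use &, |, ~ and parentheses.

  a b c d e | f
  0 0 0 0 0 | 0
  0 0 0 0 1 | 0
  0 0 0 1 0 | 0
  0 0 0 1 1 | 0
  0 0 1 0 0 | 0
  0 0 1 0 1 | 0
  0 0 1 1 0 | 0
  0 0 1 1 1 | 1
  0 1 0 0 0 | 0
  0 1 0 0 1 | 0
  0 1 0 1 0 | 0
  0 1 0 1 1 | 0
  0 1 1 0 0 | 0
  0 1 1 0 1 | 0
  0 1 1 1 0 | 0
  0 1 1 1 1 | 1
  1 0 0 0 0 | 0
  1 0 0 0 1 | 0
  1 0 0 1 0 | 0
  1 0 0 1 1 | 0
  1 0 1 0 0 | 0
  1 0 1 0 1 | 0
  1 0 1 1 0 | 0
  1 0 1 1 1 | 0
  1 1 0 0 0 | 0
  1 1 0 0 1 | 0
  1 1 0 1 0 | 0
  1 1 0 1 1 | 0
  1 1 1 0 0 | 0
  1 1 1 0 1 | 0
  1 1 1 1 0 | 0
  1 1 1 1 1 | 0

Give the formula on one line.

(((c & d) | a) & (e & (~a & (c | b))))

  (c & d) = 00000011000000110000001100000011
  ((c & d) | a) = 00000011000000111111111111111111
  ~a = 11111111111111110000000000000000
  (c | b) = 00001111111111110000111111111111
  (~a & (c | b)) = 00001111111111110000000000000000
  (e & (~a & (c | b))) = 00000101010101010000000000000000
  (((c & d) | a) & (e & (~a & (c | b)))) = 00000001000000010000000000000000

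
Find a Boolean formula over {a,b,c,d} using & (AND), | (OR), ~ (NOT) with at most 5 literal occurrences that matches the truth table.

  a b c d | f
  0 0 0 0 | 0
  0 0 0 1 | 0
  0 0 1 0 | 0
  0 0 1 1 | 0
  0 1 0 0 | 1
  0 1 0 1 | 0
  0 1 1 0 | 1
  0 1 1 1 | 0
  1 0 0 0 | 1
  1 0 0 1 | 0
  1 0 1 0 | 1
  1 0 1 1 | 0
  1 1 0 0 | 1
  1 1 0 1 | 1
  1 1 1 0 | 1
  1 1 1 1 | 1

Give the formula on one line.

  ~d = 1010101010101010
  (b & ~d) = 0000101000001010
  (~d | b) = 1010111110101111
  (a & (~d | b)) = 0000000010101111
  ((b & ~d) | (a & (~d | b))) = 0000101010101111

((b & ~d) | (a & (~d | b)))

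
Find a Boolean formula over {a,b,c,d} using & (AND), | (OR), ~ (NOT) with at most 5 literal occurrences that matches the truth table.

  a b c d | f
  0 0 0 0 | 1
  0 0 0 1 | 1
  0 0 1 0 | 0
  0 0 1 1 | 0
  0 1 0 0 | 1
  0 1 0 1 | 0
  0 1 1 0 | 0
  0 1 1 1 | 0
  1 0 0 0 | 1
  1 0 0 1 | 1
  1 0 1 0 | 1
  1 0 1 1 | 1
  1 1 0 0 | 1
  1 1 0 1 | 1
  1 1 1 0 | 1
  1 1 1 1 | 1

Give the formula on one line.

((a | ~c) & (~d | (~b | a)))

  ~c = 1100110011001100
  (a | ~c) = 1100110011111111
  ~d = 1010101010101010
  ~b = 1111000011110000
  (~b | a) = 1111000011111111
  (~d | (~b | a)) = 1111101011111111
  ((a | ~c) & (~d | (~b | a))) = 1100100011111111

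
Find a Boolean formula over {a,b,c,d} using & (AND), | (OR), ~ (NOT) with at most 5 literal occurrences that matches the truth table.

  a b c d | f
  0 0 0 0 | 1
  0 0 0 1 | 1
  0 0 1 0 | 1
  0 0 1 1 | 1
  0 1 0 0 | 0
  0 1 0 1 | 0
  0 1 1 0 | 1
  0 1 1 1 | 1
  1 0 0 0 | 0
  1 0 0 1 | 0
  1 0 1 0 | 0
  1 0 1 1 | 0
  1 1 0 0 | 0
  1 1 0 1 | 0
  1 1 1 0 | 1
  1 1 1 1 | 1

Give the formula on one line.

  ~a = 1111111100000000
  (~a | b) = 1111111100001111
  ~b = 1111000011110000
  (~b | c) = 1111001111110011
  ((~a | b) & (~b | c)) = 1111001100000011

((~a | b) & (~b | c))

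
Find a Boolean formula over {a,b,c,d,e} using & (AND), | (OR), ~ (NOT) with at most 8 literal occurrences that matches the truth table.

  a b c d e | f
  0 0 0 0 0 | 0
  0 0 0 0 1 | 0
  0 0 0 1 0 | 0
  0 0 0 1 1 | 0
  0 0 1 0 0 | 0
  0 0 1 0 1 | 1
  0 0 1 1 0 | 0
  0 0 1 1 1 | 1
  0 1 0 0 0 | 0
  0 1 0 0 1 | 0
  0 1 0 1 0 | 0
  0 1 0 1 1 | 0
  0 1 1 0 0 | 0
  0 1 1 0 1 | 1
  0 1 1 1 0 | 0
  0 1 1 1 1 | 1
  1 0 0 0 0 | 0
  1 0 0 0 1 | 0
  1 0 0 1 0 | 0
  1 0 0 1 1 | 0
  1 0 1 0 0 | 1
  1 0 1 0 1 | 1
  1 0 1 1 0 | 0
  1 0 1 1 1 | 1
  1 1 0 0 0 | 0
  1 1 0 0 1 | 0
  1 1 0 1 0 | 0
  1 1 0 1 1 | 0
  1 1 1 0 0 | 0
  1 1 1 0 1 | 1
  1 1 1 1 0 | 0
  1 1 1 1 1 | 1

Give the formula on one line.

(((~b & (c & ~d)) & ((b | a) | e)) | (c & e))

  ~b = 11111111000000001111111100000000
  ~d = 11001100110011001100110011001100
  (c & ~d) = 00001100000011000000110000001100
  (~b & (c & ~d)) = 00001100000000000000110000000000
  (b | a) = 00000000111111111111111111111111
  ((b | a) | e) = 01010101111111111111111111111111
  ((~b & (c & ~d)) & ((b | a) | e)) = 00000100000000000000110000000000
  (c & e) = 00000101000001010000010100000101
  (((~b & (c & ~d)) & ((b | a) | e)) | (c & e)) = 00000101000001010000110100000101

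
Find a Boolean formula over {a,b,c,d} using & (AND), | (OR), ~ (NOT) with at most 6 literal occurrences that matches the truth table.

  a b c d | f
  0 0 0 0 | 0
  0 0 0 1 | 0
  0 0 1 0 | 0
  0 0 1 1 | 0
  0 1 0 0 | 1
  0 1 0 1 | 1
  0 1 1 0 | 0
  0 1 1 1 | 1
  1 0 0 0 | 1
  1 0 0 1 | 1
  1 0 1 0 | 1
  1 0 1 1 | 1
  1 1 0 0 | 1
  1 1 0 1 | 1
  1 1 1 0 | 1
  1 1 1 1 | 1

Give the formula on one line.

  ~c = 1100110011001100
  (d | ~c) = 1101110111011101
  ((d | ~c) & b) = 0000110100001101
  (a | ((d | ~c) & b)) = 0000110111111111

(a | ((d | ~c) & b))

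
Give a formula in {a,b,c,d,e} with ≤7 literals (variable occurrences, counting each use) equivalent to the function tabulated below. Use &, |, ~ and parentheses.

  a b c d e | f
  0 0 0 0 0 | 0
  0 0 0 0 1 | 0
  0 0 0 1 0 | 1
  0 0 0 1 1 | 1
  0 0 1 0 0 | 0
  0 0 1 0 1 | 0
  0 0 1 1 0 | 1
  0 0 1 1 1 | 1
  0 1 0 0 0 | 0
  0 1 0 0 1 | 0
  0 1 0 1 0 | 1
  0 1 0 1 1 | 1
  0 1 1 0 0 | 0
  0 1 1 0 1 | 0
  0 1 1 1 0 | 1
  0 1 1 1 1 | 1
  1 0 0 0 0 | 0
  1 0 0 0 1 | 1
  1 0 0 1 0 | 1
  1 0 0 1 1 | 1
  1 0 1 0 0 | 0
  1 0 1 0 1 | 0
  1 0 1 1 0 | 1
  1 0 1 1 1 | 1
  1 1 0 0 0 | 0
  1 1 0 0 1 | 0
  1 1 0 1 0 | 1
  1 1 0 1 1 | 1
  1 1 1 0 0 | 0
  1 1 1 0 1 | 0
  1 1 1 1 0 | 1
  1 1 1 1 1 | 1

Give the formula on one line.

  ~b = 11111111000000001111111100000000
  (d | ~b) = 11111111001100111111111100110011
  ((d | ~b) & e) = 01010101000100010101010100010001
  ~c = 11110000111100001111000011110000
  (~c & a) = 00000000000000001111000011110000
  (((d | ~b) & e) & (~c & a)) = 00000000000000000101000000010000
  (d | (((d | ~b) & e) & (~c & a))) = 00110011001100110111001100110011

(d | (((d | ~b) & e) & (~c & a)))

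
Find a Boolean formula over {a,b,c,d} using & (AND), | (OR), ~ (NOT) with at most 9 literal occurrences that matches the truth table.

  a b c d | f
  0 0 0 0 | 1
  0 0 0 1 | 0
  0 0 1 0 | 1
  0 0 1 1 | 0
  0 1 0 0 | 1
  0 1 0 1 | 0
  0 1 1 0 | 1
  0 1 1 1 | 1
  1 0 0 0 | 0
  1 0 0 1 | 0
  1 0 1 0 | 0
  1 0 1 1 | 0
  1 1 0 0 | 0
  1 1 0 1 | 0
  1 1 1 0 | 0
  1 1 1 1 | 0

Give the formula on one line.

  ~a = 1111111100000000
  (c & b) = 0000001100000011
  ~d = 1010101010101010
  ((c & b) | ~d) = 1010101110101011
  ~b = 1111000011110000
  ~c = 1100110011001100
  (~c & ~a) = 1100110000000000
  (~b & (~c & ~a)) = 1100000000000000
  ((~b & (~c & ~a)) | a) = 1100000011111111
  (c & ((~b & (~c & ~a)) | a)) = 0000000000110011
  (((c & b) | ~d) | (c & ((~b & (~c & ~a)) | a))) = 1010101110111011
  (~a & (((c & b) | ~d) | (c & ((~b & (~c & ~a)) | a)))) = 1010101100000000

(~a & (((c & b) | ~d) | (c & ((~b & (~c & ~a)) | a))))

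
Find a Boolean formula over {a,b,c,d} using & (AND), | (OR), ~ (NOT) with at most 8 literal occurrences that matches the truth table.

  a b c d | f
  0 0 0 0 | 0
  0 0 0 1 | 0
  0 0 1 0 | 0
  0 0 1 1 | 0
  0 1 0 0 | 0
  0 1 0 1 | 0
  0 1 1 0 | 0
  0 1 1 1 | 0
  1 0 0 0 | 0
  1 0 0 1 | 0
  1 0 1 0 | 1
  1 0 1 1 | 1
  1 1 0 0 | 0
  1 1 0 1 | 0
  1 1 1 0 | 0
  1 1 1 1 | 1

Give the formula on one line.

  ~b = 1111000011110000
  (d & a) = 0000000001010101
  (~b | (d & a)) = 1111000011110101
  ~a = 1111111100000000
  (~a | c) = 1111111100110011
  ((~a | c) & a) = 0000000000110011
  ((~b | (d & a)) & ((~a | c) & a)) = 0000000000110001

((~b | (d & a)) & ((~a | c) & a))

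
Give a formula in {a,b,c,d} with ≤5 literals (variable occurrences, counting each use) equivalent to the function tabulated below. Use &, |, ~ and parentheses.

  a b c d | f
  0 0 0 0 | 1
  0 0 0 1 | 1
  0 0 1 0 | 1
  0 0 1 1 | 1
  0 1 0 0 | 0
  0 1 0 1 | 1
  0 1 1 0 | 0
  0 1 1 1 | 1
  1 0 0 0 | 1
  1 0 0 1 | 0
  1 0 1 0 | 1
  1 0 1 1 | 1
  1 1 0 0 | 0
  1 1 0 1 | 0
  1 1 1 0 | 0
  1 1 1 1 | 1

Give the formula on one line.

  ~a = 1111111100000000
  (~a | c) = 1111111100110011
  (d & (~a | c)) = 0101010100010001
  ~b = 1111000011110000
  ~d = 1010101010101010
  (~b & ~d) = 1010000010100000
  ((d & (~a | c)) | (~b & ~d)) = 1111010110110001

((d & (~a | c)) | (~b & ~d))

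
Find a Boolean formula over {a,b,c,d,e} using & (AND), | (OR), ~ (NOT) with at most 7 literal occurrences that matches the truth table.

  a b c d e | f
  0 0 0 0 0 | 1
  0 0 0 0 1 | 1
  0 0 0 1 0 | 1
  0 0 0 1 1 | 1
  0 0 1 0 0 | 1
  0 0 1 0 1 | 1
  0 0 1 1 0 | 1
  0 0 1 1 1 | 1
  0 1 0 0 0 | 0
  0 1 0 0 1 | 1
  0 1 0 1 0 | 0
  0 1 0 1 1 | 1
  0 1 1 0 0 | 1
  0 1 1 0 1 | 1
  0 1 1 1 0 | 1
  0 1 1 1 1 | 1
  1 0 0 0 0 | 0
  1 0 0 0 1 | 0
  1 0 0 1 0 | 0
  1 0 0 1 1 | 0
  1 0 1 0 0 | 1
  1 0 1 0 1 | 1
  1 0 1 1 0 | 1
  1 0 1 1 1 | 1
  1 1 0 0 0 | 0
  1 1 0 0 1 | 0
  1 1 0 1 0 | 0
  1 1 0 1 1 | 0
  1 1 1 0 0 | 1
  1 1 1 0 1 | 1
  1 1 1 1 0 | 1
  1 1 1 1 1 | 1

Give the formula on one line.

  ~b = 11111111000000001111111100000000
  (~b | e) = 11111111010101011111111101010101
  ((~b | e) | a) = 11111111010101011111111111111111
  ~a = 11111111111111110000000000000000
  (((~b | e) | a) & ~a) = 11111111010101010000000000000000
  ((((~b | e) | a) & ~a) | c) = 11111111010111110000111100001111

((((~b | e) | a) & ~a) | c)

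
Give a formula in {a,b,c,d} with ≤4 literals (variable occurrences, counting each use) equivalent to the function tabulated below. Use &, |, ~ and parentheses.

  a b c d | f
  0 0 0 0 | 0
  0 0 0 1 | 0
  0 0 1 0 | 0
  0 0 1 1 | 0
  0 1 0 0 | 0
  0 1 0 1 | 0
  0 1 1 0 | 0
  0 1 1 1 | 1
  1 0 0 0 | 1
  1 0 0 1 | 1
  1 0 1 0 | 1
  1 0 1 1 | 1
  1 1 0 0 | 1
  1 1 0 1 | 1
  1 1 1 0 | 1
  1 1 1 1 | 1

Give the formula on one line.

((c & (d & b)) | a)

  (d & b) = 0000010100000101
  (c & (d & b)) = 0000000100000001
  ((c & (d & b)) | a) = 0000000111111111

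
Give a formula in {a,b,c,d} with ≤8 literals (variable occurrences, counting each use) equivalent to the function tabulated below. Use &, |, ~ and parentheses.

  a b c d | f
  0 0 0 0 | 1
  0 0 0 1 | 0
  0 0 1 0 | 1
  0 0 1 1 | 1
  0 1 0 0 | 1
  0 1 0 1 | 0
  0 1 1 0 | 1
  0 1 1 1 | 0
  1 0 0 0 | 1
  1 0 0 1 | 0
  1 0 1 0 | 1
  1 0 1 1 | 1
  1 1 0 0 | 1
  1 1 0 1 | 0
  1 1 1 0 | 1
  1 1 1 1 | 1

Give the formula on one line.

  (c & a) = 0000000000110011
  ((c & a) & b) = 0000000000000011
  ~b = 1111000011110000
  (((c & a) & b) | ~b) = 1111000011110011
  ((((c & a) & b) | ~b) & c) = 0011000000110011
  ~d = 1010101010101010
  (((((c & a) & b) | ~b) & c) | ~d) = 1011101010111011

(((((c & a) & b) | ~b) & c) | ~d)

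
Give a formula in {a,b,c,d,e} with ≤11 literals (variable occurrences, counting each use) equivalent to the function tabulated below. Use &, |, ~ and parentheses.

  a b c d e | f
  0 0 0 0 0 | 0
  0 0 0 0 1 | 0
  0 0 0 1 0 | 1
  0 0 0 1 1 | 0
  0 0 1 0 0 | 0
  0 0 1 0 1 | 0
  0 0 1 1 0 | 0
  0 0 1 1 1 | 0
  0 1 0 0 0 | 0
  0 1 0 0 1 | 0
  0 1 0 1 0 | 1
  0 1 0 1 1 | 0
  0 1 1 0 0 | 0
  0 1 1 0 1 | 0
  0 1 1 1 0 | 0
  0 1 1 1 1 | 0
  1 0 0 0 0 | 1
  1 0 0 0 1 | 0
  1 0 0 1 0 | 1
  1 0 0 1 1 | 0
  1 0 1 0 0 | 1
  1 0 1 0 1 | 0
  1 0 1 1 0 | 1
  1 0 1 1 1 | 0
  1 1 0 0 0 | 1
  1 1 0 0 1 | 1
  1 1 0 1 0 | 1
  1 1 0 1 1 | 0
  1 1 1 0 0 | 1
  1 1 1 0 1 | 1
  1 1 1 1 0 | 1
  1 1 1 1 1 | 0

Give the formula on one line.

  (d | a) = 00110011001100111111111111111111
  ~e = 10101010101010101010101010101010
  (~e & a) = 00000000000000001010101010101010
  ~d = 11001100110011001100110011001100
  (b & ~d) = 00000000110011000000000011001100
  ~c = 11110000111100001111000011110000
  (~c & ~e) = 10100000101000001010000010100000
  ((b & ~d) | (~c & ~e)) = 10100000111011001010000011101100
  ((~e & a) | ((b & ~d) | (~c & ~e))) = 10100000111011001010101011101110
  ((d | a) & ((~e & a) | ((b & ~d) | (~c & ~e)))) = 00100000001000001010101011101110

((d | a) & ((~e & a) | ((b & ~d) | (~c & ~e))))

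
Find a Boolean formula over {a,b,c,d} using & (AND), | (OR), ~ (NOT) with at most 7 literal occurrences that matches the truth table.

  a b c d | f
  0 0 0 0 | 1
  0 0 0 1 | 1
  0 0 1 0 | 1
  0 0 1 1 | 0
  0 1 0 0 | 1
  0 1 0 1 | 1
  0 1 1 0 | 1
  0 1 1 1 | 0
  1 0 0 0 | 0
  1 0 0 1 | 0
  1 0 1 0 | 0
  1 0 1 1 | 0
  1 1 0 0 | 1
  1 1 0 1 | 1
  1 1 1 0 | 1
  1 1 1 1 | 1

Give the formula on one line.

  ~a = 1111111100000000
  (~a | b) = 1111111100001111
  ~c = 1100110011001100
  ~d = 1010101010101010
  (~c | ~d) = 1110111011101110
  (a | (~c | ~d)) = 1110111011111111
  ((~a | b) & (a | (~c | ~d))) = 1110111000001111

((~a | b) & (a | (~c | ~d)))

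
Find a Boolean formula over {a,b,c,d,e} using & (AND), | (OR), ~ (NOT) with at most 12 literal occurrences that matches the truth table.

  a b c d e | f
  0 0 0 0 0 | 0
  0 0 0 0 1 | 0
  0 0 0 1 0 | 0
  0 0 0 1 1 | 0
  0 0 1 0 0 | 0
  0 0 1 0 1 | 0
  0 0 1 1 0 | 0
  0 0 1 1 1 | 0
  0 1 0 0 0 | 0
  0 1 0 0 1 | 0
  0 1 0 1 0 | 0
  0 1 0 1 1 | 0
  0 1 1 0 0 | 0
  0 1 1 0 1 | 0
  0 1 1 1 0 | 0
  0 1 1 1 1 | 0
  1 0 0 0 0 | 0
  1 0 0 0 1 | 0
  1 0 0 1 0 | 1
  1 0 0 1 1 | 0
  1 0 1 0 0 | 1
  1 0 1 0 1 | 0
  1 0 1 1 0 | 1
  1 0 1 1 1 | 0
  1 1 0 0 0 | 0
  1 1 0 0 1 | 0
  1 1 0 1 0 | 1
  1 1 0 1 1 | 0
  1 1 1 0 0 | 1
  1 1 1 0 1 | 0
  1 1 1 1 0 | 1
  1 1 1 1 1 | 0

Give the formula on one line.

  ~e = 10101010101010101010101010101010
  (a & ~e) = 00000000000000001010101010101010
  ~d = 11001100110011001100110011001100
  (~d & c) = 00001100000011000000110000001100
  (b | (~d & c)) = 00001100111111110000110011111111
  ((a & ~e) | (b | (~d & c))) = 00001100111111111010111011111111
  (~e & ((a & ~e) | (b | (~d & c)))) = 00001000101010101010101010101010
  (c | d) = 00111111001111110011111100111111
  ((c | d) & a) = 00000000000000000011111100111111
  ((~e & ((a & ~e) | (b | (~d & c)))) & ((c | d) & a)) = 00000000000000000010101000101010

((~e & ((a & ~e) | (b | (~d & c)))) & ((c | d) & a))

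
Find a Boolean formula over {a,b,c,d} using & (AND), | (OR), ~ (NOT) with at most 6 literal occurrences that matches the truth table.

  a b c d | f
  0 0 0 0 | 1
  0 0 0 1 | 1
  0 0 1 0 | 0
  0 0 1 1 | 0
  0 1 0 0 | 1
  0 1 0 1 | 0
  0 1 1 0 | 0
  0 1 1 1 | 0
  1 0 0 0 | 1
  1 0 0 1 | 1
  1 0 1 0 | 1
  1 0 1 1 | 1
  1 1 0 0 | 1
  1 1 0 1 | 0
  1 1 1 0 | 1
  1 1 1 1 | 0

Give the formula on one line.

((~c | a) & (~d | ~b))

  ~c = 1100110011001100
  (~c | a) = 1100110011111111
  ~d = 1010101010101010
  ~b = 1111000011110000
  (~d | ~b) = 1111101011111010
  ((~c | a) & (~d | ~b)) = 1100100011111010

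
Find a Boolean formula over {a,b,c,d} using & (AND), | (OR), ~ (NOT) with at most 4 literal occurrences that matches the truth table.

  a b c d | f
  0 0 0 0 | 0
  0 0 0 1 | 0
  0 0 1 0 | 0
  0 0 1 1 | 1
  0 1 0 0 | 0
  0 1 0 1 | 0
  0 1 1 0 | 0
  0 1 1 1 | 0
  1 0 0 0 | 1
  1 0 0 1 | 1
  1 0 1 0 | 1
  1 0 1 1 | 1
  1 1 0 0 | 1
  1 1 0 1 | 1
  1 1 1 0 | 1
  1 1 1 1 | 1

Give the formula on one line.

(a | ((c & ~b) & d))

  ~b = 1111000011110000
  (c & ~b) = 0011000000110000
  ((c & ~b) & d) = 0001000000010000
  (a | ((c & ~b) & d)) = 0001000011111111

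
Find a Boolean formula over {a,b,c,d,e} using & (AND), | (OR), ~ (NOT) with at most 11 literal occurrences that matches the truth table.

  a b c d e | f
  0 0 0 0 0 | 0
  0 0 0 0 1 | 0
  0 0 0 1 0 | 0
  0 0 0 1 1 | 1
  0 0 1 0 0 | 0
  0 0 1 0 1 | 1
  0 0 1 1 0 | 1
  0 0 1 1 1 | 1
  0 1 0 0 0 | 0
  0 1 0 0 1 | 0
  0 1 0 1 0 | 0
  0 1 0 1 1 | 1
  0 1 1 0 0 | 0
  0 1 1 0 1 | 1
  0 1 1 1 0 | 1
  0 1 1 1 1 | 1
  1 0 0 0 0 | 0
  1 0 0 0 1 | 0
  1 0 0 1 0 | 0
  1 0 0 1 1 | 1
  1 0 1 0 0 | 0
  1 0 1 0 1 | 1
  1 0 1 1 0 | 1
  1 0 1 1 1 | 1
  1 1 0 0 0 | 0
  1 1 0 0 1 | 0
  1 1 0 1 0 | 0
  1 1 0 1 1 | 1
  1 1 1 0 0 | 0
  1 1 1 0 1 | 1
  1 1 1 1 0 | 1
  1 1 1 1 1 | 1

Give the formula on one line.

  (a & c) = 00000000000000000000111100001111
  (d | (a & c)) = 00110011001100110011111100111111
  (c & d) = 00000011000000110000001100000011
  (e | (c & d)) = 01010111010101110101011101010111
  ((d | (a & c)) & (e | (c & d))) = 00010011000100110001011100010111
  (c & e) = 00000101000001010000010100000101
  (((d | (a & c)) & (e | (c & d))) | (c & e)) = 00010111000101110001011100010111

(((d | (a & c)) & (e | (c & d))) | (c & e))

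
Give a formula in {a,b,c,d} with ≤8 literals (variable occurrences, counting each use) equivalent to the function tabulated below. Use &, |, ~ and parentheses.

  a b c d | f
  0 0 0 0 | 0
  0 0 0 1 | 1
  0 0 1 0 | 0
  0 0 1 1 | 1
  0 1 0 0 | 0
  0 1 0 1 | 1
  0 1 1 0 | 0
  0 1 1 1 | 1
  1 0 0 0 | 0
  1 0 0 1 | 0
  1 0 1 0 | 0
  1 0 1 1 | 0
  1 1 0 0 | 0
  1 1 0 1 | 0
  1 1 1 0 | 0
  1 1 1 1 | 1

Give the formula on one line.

(((~a | ~d) & d) | ((d & c) & (d & b)))

  ~a = 1111111100000000
  ~d = 1010101010101010
  (~a | ~d) = 1111111110101010
  ((~a | ~d) & d) = 0101010100000000
  (d & c) = 0001000100010001
  (d & b) = 0000010100000101
  ((d & c) & (d & b)) = 0000000100000001
  (((~a | ~d) & d) | ((d & c) & (d & b))) = 0101010100000001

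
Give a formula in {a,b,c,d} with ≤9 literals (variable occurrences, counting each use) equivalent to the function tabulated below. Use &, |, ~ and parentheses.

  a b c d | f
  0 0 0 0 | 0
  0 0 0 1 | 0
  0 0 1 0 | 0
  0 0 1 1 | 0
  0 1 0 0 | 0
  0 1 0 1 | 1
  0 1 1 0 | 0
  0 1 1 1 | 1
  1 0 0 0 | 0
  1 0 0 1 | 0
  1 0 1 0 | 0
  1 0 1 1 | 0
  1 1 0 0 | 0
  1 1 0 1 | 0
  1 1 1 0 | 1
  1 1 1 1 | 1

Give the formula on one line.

(b & ((((d | b) & (a | d)) & ~a) | (b & (c & a))))

  (d | b) = 0101111101011111
  (a | d) = 0101010111111111
  ((d | b) & (a | d)) = 0101010101011111
  ~a = 1111111100000000
  (((d | b) & (a | d)) & ~a) = 0101010100000000
  (c & a) = 0000000000110011
  (b & (c & a)) = 0000000000000011
  ((((d | b) & (a | d)) & ~a) | (b & (c & a))) = 0101010100000011
  (b & ((((d | b) & (a | d)) & ~a) | (b & (c & a)))) = 0000010100000011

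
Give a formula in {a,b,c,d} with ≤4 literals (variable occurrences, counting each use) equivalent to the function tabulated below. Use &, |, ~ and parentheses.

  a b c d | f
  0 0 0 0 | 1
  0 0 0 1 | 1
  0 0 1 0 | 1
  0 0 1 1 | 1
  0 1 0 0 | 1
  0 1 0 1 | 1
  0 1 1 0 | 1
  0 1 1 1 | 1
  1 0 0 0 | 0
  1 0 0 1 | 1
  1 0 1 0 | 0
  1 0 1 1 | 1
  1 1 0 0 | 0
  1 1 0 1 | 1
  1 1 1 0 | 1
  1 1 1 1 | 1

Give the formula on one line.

(d | ((b & c) | ~a))

  (b & c) = 0000001100000011
  ~a = 1111111100000000
  ((b & c) | ~a) = 1111111100000011
  (d | ((b & c) | ~a)) = 1111111101010111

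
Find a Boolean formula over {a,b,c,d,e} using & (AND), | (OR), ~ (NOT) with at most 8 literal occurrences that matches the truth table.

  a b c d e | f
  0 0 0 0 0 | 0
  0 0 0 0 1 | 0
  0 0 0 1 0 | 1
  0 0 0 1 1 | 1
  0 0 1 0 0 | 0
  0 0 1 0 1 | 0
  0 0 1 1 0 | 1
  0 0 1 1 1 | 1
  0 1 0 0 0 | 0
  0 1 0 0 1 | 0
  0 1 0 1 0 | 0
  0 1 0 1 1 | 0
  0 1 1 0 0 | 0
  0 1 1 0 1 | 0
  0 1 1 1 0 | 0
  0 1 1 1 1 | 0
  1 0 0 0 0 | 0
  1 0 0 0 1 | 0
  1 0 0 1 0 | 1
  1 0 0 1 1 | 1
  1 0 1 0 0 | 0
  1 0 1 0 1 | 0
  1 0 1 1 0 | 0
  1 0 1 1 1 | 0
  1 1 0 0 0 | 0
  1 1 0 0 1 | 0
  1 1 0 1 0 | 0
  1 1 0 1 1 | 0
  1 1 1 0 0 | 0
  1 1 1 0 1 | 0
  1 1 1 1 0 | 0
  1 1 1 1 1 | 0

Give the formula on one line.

((~b & (~c | (~a & ~b))) & d)

  ~b = 11111111000000001111111100000000
  ~c = 11110000111100001111000011110000
  ~a = 11111111111111110000000000000000
  (~a & ~b) = 11111111000000000000000000000000
  (~c | (~a & ~b)) = 11111111111100001111000011110000
  (~b & (~c | (~a & ~b))) = 11111111000000001111000000000000
  ((~b & (~c | (~a & ~b))) & d) = 00110011000000000011000000000000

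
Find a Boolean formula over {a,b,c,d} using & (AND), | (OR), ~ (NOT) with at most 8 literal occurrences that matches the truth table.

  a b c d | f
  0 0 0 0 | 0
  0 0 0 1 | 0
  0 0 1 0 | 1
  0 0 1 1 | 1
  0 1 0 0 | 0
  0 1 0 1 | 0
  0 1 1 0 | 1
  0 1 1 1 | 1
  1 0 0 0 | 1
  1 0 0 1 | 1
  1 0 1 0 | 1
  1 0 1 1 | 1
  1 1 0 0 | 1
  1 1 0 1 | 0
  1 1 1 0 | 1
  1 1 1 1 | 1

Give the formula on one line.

  ~d = 1010101010101010
  (d | b) = 0101111101011111
  ~b = 1111000011110000
  ((d | b) & ~b) = 0101000001010000
  (~d | ((d | b) & ~b)) = 1111101011111010
  ((~d | ((d | b) & ~b)) & a) = 0000000011111010
  (c | ((~d | ((d | b) & ~b)) & a)) = 0011001111111011

(c | ((~d | ((d | b) & ~b)) & a))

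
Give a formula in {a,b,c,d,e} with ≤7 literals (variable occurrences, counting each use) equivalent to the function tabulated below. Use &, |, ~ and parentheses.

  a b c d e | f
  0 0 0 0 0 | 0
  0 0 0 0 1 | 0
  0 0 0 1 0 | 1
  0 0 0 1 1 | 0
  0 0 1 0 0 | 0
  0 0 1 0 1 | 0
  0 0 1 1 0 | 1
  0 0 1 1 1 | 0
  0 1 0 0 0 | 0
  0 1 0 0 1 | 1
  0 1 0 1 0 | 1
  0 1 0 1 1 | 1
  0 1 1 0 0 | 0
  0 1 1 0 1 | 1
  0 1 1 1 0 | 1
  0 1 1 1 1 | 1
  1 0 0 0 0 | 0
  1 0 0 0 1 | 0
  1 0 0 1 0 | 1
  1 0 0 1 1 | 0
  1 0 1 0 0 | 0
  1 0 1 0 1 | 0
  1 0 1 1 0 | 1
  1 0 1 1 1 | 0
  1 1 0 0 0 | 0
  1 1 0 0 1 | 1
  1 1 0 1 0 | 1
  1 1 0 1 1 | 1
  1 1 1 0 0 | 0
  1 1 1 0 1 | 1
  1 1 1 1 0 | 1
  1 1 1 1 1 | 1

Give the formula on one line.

  ~e = 10101010101010101010101010101010
  (c | ~e) = 10101111101011111010111110101111
  ((c | ~e) | b) = 10101111111111111010111111111111
  (((c | ~e) | b) & d) = 00100011001100110010001100110011
  (~e & (((c | ~e) | b) & d)) = 00100010001000100010001000100010
  (b & e) = 00000000010101010000000001010101
  ((~e & (((c | ~e) | b) & d)) | (b & e)) = 00100010011101110010001001110111

((~e & (((c | ~e) | b) & d)) | (b & e))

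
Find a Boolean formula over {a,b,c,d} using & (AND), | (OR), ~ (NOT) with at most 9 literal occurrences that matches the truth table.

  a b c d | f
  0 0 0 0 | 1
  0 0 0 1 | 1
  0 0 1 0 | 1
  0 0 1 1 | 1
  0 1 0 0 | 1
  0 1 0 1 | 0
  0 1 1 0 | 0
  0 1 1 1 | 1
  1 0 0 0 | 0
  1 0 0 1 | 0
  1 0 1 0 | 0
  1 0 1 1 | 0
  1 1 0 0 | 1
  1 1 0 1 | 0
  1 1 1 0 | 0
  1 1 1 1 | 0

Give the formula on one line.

  ~d = 1010101010101010
  ~c = 1100110011001100
  (~d & ~c) = 1000100010001000
  ((~d & ~c) & b) = 0000100000001000
  ~a = 1111111100000000
  ~b = 1111000011110000
  (~b & ~a) = 1111000000000000
  (d & c) = 0001000100010001
  ((~b & ~a) | (d & c)) = 1111000100010001
  (~a & ((~b & ~a) | (d & c))) = 1111000100000000
  (((~d & ~c) & b) | (~a & ((~b & ~a) | (d & c)))) = 1111100100001000

(((~d & ~c) & b) | (~a & ((~b & ~a) | (d & c))))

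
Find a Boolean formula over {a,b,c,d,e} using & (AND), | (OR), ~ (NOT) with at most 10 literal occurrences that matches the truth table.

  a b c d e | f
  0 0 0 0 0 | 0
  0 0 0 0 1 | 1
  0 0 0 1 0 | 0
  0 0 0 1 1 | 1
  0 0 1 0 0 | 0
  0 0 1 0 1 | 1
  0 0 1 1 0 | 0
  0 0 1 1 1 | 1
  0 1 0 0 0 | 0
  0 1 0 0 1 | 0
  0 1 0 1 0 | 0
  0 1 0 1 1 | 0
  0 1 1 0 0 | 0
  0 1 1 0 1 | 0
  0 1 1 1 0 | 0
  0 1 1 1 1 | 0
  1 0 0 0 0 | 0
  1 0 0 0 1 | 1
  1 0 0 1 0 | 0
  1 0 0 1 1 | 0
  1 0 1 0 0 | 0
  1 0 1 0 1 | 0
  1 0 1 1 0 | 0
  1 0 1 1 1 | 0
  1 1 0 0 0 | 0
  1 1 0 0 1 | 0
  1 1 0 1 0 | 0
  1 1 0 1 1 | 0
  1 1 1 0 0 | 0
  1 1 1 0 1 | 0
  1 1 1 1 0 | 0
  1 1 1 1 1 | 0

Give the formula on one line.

  ~b = 11111111000000001111111100000000
  (a | b) = 00000000111111111111111111111111
  ((a | b) & e) = 00000000010101010101010101010101
  ~c = 11110000111100001111000011110000
  ~d = 11001100110011001100110011001100
  (~c & ~d) = 11000000110000001100000011000000
  (((a | b) & e) & (~c & ~d)) = 00000000010000000100000001000000
  ~a = 11111111111111110000000000000000
  (~a & e) = 01010101010101010000000000000000
  ((((a | b) & e) & (~c & ~d)) | (~a & e)) = 01010101010101010100000001000000
  (~b & ((((a | b) & e) & (~c & ~d)) | (~a & e))) = 01010101000000000100000000000000

(~b & ((((a | b) & e) & (~c & ~d)) | (~a & e)))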